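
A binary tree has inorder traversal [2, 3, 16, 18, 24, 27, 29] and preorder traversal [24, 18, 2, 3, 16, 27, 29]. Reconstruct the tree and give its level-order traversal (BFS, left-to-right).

Inorder:  [2, 3, 16, 18, 24, 27, 29]
Preorder: [24, 18, 2, 3, 16, 27, 29]
Algorithm: preorder visits root first, so consume preorder in order;
for each root, split the current inorder slice at that value into
left-subtree inorder and right-subtree inorder, then recurse.
Recursive splits:
  root=24; inorder splits into left=[2, 3, 16, 18], right=[27, 29]
  root=18; inorder splits into left=[2, 3, 16], right=[]
  root=2; inorder splits into left=[], right=[3, 16]
  root=3; inorder splits into left=[], right=[16]
  root=16; inorder splits into left=[], right=[]
  root=27; inorder splits into left=[], right=[29]
  root=29; inorder splits into left=[], right=[]
Reconstructed level-order: [24, 18, 27, 2, 29, 3, 16]


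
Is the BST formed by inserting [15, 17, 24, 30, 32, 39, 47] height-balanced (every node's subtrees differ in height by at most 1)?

Tree (level-order array): [15, None, 17, None, 24, None, 30, None, 32, None, 39, None, 47]
Definition: a tree is height-balanced if, at every node, |h(left) - h(right)| <= 1 (empty subtree has height -1).
Bottom-up per-node check:
  node 47: h_left=-1, h_right=-1, diff=0 [OK], height=0
  node 39: h_left=-1, h_right=0, diff=1 [OK], height=1
  node 32: h_left=-1, h_right=1, diff=2 [FAIL (|-1-1|=2 > 1)], height=2
  node 30: h_left=-1, h_right=2, diff=3 [FAIL (|-1-2|=3 > 1)], height=3
  node 24: h_left=-1, h_right=3, diff=4 [FAIL (|-1-3|=4 > 1)], height=4
  node 17: h_left=-1, h_right=4, diff=5 [FAIL (|-1-4|=5 > 1)], height=5
  node 15: h_left=-1, h_right=5, diff=6 [FAIL (|-1-5|=6 > 1)], height=6
Node 32 violates the condition: |-1 - 1| = 2 > 1.
Result: Not balanced


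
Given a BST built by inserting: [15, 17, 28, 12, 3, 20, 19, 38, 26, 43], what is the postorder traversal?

Tree insertion order: [15, 17, 28, 12, 3, 20, 19, 38, 26, 43]
Tree (level-order array): [15, 12, 17, 3, None, None, 28, None, None, 20, 38, 19, 26, None, 43]
Postorder traversal: [3, 12, 19, 26, 20, 43, 38, 28, 17, 15]


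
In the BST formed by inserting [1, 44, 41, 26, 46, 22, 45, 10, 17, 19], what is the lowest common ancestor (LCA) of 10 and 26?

Tree insertion order: [1, 44, 41, 26, 46, 22, 45, 10, 17, 19]
Tree (level-order array): [1, None, 44, 41, 46, 26, None, 45, None, 22, None, None, None, 10, None, None, 17, None, 19]
In a BST, the LCA of p=10, q=26 is the first node v on the
root-to-leaf path with p <= v <= q (go left if both < v, right if both > v).
Walk from root:
  at 1: both 10 and 26 > 1, go right
  at 44: both 10 and 26 < 44, go left
  at 41: both 10 and 26 < 41, go left
  at 26: 10 <= 26 <= 26, this is the LCA
LCA = 26


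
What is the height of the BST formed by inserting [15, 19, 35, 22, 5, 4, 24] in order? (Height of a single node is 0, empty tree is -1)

Insertion order: [15, 19, 35, 22, 5, 4, 24]
Tree (level-order array): [15, 5, 19, 4, None, None, 35, None, None, 22, None, None, 24]
Compute height bottom-up (empty subtree = -1):
  height(4) = 1 + max(-1, -1) = 0
  height(5) = 1 + max(0, -1) = 1
  height(24) = 1 + max(-1, -1) = 0
  height(22) = 1 + max(-1, 0) = 1
  height(35) = 1 + max(1, -1) = 2
  height(19) = 1 + max(-1, 2) = 3
  height(15) = 1 + max(1, 3) = 4
Height = 4


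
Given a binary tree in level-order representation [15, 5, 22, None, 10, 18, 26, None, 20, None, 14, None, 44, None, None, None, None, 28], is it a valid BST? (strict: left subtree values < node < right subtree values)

Level-order array: [15, 5, 22, None, 10, 18, 26, None, 20, None, 14, None, 44, None, None, None, None, 28]
Validate using subtree bounds (lo, hi): at each node, require lo < value < hi,
then recurse left with hi=value and right with lo=value.
Preorder trace (stopping at first violation):
  at node 15 with bounds (-inf, +inf): OK
  at node 5 with bounds (-inf, 15): OK
  at node 10 with bounds (5, 15): OK
  at node 20 with bounds (10, 15): VIOLATION
Node 20 violates its bound: not (10 < 20 < 15).
Result: Not a valid BST


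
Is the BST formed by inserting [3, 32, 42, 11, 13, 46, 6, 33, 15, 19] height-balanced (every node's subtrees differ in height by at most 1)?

Tree (level-order array): [3, None, 32, 11, 42, 6, 13, 33, 46, None, None, None, 15, None, None, None, None, None, 19]
Definition: a tree is height-balanced if, at every node, |h(left) - h(right)| <= 1 (empty subtree has height -1).
Bottom-up per-node check:
  node 6: h_left=-1, h_right=-1, diff=0 [OK], height=0
  node 19: h_left=-1, h_right=-1, diff=0 [OK], height=0
  node 15: h_left=-1, h_right=0, diff=1 [OK], height=1
  node 13: h_left=-1, h_right=1, diff=2 [FAIL (|-1-1|=2 > 1)], height=2
  node 11: h_left=0, h_right=2, diff=2 [FAIL (|0-2|=2 > 1)], height=3
  node 33: h_left=-1, h_right=-1, diff=0 [OK], height=0
  node 46: h_left=-1, h_right=-1, diff=0 [OK], height=0
  node 42: h_left=0, h_right=0, diff=0 [OK], height=1
  node 32: h_left=3, h_right=1, diff=2 [FAIL (|3-1|=2 > 1)], height=4
  node 3: h_left=-1, h_right=4, diff=5 [FAIL (|-1-4|=5 > 1)], height=5
Node 13 violates the condition: |-1 - 1| = 2 > 1.
Result: Not balanced


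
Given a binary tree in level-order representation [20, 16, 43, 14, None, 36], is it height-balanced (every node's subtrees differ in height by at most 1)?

Tree (level-order array): [20, 16, 43, 14, None, 36]
Definition: a tree is height-balanced if, at every node, |h(left) - h(right)| <= 1 (empty subtree has height -1).
Bottom-up per-node check:
  node 14: h_left=-1, h_right=-1, diff=0 [OK], height=0
  node 16: h_left=0, h_right=-1, diff=1 [OK], height=1
  node 36: h_left=-1, h_right=-1, diff=0 [OK], height=0
  node 43: h_left=0, h_right=-1, diff=1 [OK], height=1
  node 20: h_left=1, h_right=1, diff=0 [OK], height=2
All nodes satisfy the balance condition.
Result: Balanced


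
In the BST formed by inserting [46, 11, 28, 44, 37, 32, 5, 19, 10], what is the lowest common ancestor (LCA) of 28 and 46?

Tree insertion order: [46, 11, 28, 44, 37, 32, 5, 19, 10]
Tree (level-order array): [46, 11, None, 5, 28, None, 10, 19, 44, None, None, None, None, 37, None, 32]
In a BST, the LCA of p=28, q=46 is the first node v on the
root-to-leaf path with p <= v <= q (go left if both < v, right if both > v).
Walk from root:
  at 46: 28 <= 46 <= 46, this is the LCA
LCA = 46


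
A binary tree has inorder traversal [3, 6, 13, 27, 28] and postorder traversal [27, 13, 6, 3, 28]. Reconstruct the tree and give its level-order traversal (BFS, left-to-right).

Inorder:   [3, 6, 13, 27, 28]
Postorder: [27, 13, 6, 3, 28]
Algorithm: postorder visits root last, so walk postorder right-to-left;
each value is the root of the current inorder slice — split it at that
value, recurse on the right subtree first, then the left.
Recursive splits:
  root=28; inorder splits into left=[3, 6, 13, 27], right=[]
  root=3; inorder splits into left=[], right=[6, 13, 27]
  root=6; inorder splits into left=[], right=[13, 27]
  root=13; inorder splits into left=[], right=[27]
  root=27; inorder splits into left=[], right=[]
Reconstructed level-order: [28, 3, 6, 13, 27]


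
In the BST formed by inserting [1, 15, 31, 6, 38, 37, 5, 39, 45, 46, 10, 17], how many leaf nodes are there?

Tree built from: [1, 15, 31, 6, 38, 37, 5, 39, 45, 46, 10, 17]
Tree (level-order array): [1, None, 15, 6, 31, 5, 10, 17, 38, None, None, None, None, None, None, 37, 39, None, None, None, 45, None, 46]
Rule: A leaf has 0 children.
Per-node child counts:
  node 1: 1 child(ren)
  node 15: 2 child(ren)
  node 6: 2 child(ren)
  node 5: 0 child(ren)
  node 10: 0 child(ren)
  node 31: 2 child(ren)
  node 17: 0 child(ren)
  node 38: 2 child(ren)
  node 37: 0 child(ren)
  node 39: 1 child(ren)
  node 45: 1 child(ren)
  node 46: 0 child(ren)
Matching nodes: [5, 10, 17, 37, 46]
Count of leaf nodes: 5


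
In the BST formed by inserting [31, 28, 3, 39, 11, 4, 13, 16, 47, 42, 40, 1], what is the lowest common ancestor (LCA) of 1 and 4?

Tree insertion order: [31, 28, 3, 39, 11, 4, 13, 16, 47, 42, 40, 1]
Tree (level-order array): [31, 28, 39, 3, None, None, 47, 1, 11, 42, None, None, None, 4, 13, 40, None, None, None, None, 16]
In a BST, the LCA of p=1, q=4 is the first node v on the
root-to-leaf path with p <= v <= q (go left if both < v, right if both > v).
Walk from root:
  at 31: both 1 and 4 < 31, go left
  at 28: both 1 and 4 < 28, go left
  at 3: 1 <= 3 <= 4, this is the LCA
LCA = 3


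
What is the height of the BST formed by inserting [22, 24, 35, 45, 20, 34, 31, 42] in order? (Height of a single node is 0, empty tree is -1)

Insertion order: [22, 24, 35, 45, 20, 34, 31, 42]
Tree (level-order array): [22, 20, 24, None, None, None, 35, 34, 45, 31, None, 42]
Compute height bottom-up (empty subtree = -1):
  height(20) = 1 + max(-1, -1) = 0
  height(31) = 1 + max(-1, -1) = 0
  height(34) = 1 + max(0, -1) = 1
  height(42) = 1 + max(-1, -1) = 0
  height(45) = 1 + max(0, -1) = 1
  height(35) = 1 + max(1, 1) = 2
  height(24) = 1 + max(-1, 2) = 3
  height(22) = 1 + max(0, 3) = 4
Height = 4


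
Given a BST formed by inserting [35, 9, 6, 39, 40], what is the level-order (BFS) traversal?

Tree insertion order: [35, 9, 6, 39, 40]
Tree (level-order array): [35, 9, 39, 6, None, None, 40]
BFS from the root, enqueuing left then right child of each popped node:
  queue [35] -> pop 35, enqueue [9, 39], visited so far: [35]
  queue [9, 39] -> pop 9, enqueue [6], visited so far: [35, 9]
  queue [39, 6] -> pop 39, enqueue [40], visited so far: [35, 9, 39]
  queue [6, 40] -> pop 6, enqueue [none], visited so far: [35, 9, 39, 6]
  queue [40] -> pop 40, enqueue [none], visited so far: [35, 9, 39, 6, 40]
Result: [35, 9, 39, 6, 40]


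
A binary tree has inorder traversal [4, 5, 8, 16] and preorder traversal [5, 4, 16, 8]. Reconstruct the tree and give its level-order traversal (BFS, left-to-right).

Inorder:  [4, 5, 8, 16]
Preorder: [5, 4, 16, 8]
Algorithm: preorder visits root first, so consume preorder in order;
for each root, split the current inorder slice at that value into
left-subtree inorder and right-subtree inorder, then recurse.
Recursive splits:
  root=5; inorder splits into left=[4], right=[8, 16]
  root=4; inorder splits into left=[], right=[]
  root=16; inorder splits into left=[8], right=[]
  root=8; inorder splits into left=[], right=[]
Reconstructed level-order: [5, 4, 16, 8]


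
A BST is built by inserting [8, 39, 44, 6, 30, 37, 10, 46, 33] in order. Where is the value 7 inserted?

Starting tree (level order): [8, 6, 39, None, None, 30, 44, 10, 37, None, 46, None, None, 33]
Insertion path: 8 -> 6
Result: insert 7 as right child of 6
Final tree (level order): [8, 6, 39, None, 7, 30, 44, None, None, 10, 37, None, 46, None, None, 33]


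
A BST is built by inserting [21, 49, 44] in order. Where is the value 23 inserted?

Starting tree (level order): [21, None, 49, 44]
Insertion path: 21 -> 49 -> 44
Result: insert 23 as left child of 44
Final tree (level order): [21, None, 49, 44, None, 23]


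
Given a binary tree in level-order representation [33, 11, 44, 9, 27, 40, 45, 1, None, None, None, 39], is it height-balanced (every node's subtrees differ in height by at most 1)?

Tree (level-order array): [33, 11, 44, 9, 27, 40, 45, 1, None, None, None, 39]
Definition: a tree is height-balanced if, at every node, |h(left) - h(right)| <= 1 (empty subtree has height -1).
Bottom-up per-node check:
  node 1: h_left=-1, h_right=-1, diff=0 [OK], height=0
  node 9: h_left=0, h_right=-1, diff=1 [OK], height=1
  node 27: h_left=-1, h_right=-1, diff=0 [OK], height=0
  node 11: h_left=1, h_right=0, diff=1 [OK], height=2
  node 39: h_left=-1, h_right=-1, diff=0 [OK], height=0
  node 40: h_left=0, h_right=-1, diff=1 [OK], height=1
  node 45: h_left=-1, h_right=-1, diff=0 [OK], height=0
  node 44: h_left=1, h_right=0, diff=1 [OK], height=2
  node 33: h_left=2, h_right=2, diff=0 [OK], height=3
All nodes satisfy the balance condition.
Result: Balanced


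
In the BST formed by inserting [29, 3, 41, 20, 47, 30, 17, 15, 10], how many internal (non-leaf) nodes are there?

Tree built from: [29, 3, 41, 20, 47, 30, 17, 15, 10]
Tree (level-order array): [29, 3, 41, None, 20, 30, 47, 17, None, None, None, None, None, 15, None, 10]
Rule: An internal node has at least one child.
Per-node child counts:
  node 29: 2 child(ren)
  node 3: 1 child(ren)
  node 20: 1 child(ren)
  node 17: 1 child(ren)
  node 15: 1 child(ren)
  node 10: 0 child(ren)
  node 41: 2 child(ren)
  node 30: 0 child(ren)
  node 47: 0 child(ren)
Matching nodes: [29, 3, 20, 17, 15, 41]
Count of internal (non-leaf) nodes: 6


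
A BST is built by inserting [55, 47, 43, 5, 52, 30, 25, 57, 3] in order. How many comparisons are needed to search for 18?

Search path for 18: 55 -> 47 -> 43 -> 5 -> 30 -> 25
Found: False
Comparisons: 6


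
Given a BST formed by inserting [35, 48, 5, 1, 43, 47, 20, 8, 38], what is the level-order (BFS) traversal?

Tree insertion order: [35, 48, 5, 1, 43, 47, 20, 8, 38]
Tree (level-order array): [35, 5, 48, 1, 20, 43, None, None, None, 8, None, 38, 47]
BFS from the root, enqueuing left then right child of each popped node:
  queue [35] -> pop 35, enqueue [5, 48], visited so far: [35]
  queue [5, 48] -> pop 5, enqueue [1, 20], visited so far: [35, 5]
  queue [48, 1, 20] -> pop 48, enqueue [43], visited so far: [35, 5, 48]
  queue [1, 20, 43] -> pop 1, enqueue [none], visited so far: [35, 5, 48, 1]
  queue [20, 43] -> pop 20, enqueue [8], visited so far: [35, 5, 48, 1, 20]
  queue [43, 8] -> pop 43, enqueue [38, 47], visited so far: [35, 5, 48, 1, 20, 43]
  queue [8, 38, 47] -> pop 8, enqueue [none], visited so far: [35, 5, 48, 1, 20, 43, 8]
  queue [38, 47] -> pop 38, enqueue [none], visited so far: [35, 5, 48, 1, 20, 43, 8, 38]
  queue [47] -> pop 47, enqueue [none], visited so far: [35, 5, 48, 1, 20, 43, 8, 38, 47]
Result: [35, 5, 48, 1, 20, 43, 8, 38, 47]


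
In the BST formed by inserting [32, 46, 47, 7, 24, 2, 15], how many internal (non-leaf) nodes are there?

Tree built from: [32, 46, 47, 7, 24, 2, 15]
Tree (level-order array): [32, 7, 46, 2, 24, None, 47, None, None, 15]
Rule: An internal node has at least one child.
Per-node child counts:
  node 32: 2 child(ren)
  node 7: 2 child(ren)
  node 2: 0 child(ren)
  node 24: 1 child(ren)
  node 15: 0 child(ren)
  node 46: 1 child(ren)
  node 47: 0 child(ren)
Matching nodes: [32, 7, 24, 46]
Count of internal (non-leaf) nodes: 4


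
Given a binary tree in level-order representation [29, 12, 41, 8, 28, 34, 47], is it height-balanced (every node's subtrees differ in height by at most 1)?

Tree (level-order array): [29, 12, 41, 8, 28, 34, 47]
Definition: a tree is height-balanced if, at every node, |h(left) - h(right)| <= 1 (empty subtree has height -1).
Bottom-up per-node check:
  node 8: h_left=-1, h_right=-1, diff=0 [OK], height=0
  node 28: h_left=-1, h_right=-1, diff=0 [OK], height=0
  node 12: h_left=0, h_right=0, diff=0 [OK], height=1
  node 34: h_left=-1, h_right=-1, diff=0 [OK], height=0
  node 47: h_left=-1, h_right=-1, diff=0 [OK], height=0
  node 41: h_left=0, h_right=0, diff=0 [OK], height=1
  node 29: h_left=1, h_right=1, diff=0 [OK], height=2
All nodes satisfy the balance condition.
Result: Balanced


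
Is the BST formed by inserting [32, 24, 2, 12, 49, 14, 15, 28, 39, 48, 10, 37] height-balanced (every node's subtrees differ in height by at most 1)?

Tree (level-order array): [32, 24, 49, 2, 28, 39, None, None, 12, None, None, 37, 48, 10, 14, None, None, None, None, None, None, None, 15]
Definition: a tree is height-balanced if, at every node, |h(left) - h(right)| <= 1 (empty subtree has height -1).
Bottom-up per-node check:
  node 10: h_left=-1, h_right=-1, diff=0 [OK], height=0
  node 15: h_left=-1, h_right=-1, diff=0 [OK], height=0
  node 14: h_left=-1, h_right=0, diff=1 [OK], height=1
  node 12: h_left=0, h_right=1, diff=1 [OK], height=2
  node 2: h_left=-1, h_right=2, diff=3 [FAIL (|-1-2|=3 > 1)], height=3
  node 28: h_left=-1, h_right=-1, diff=0 [OK], height=0
  node 24: h_left=3, h_right=0, diff=3 [FAIL (|3-0|=3 > 1)], height=4
  node 37: h_left=-1, h_right=-1, diff=0 [OK], height=0
  node 48: h_left=-1, h_right=-1, diff=0 [OK], height=0
  node 39: h_left=0, h_right=0, diff=0 [OK], height=1
  node 49: h_left=1, h_right=-1, diff=2 [FAIL (|1--1|=2 > 1)], height=2
  node 32: h_left=4, h_right=2, diff=2 [FAIL (|4-2|=2 > 1)], height=5
Node 2 violates the condition: |-1 - 2| = 3 > 1.
Result: Not balanced


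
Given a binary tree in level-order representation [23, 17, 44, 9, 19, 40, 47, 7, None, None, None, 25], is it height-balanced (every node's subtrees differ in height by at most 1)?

Tree (level-order array): [23, 17, 44, 9, 19, 40, 47, 7, None, None, None, 25]
Definition: a tree is height-balanced if, at every node, |h(left) - h(right)| <= 1 (empty subtree has height -1).
Bottom-up per-node check:
  node 7: h_left=-1, h_right=-1, diff=0 [OK], height=0
  node 9: h_left=0, h_right=-1, diff=1 [OK], height=1
  node 19: h_left=-1, h_right=-1, diff=0 [OK], height=0
  node 17: h_left=1, h_right=0, diff=1 [OK], height=2
  node 25: h_left=-1, h_right=-1, diff=0 [OK], height=0
  node 40: h_left=0, h_right=-1, diff=1 [OK], height=1
  node 47: h_left=-1, h_right=-1, diff=0 [OK], height=0
  node 44: h_left=1, h_right=0, diff=1 [OK], height=2
  node 23: h_left=2, h_right=2, diff=0 [OK], height=3
All nodes satisfy the balance condition.
Result: Balanced


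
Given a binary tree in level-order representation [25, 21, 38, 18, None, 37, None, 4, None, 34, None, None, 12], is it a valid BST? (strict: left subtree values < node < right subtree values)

Level-order array: [25, 21, 38, 18, None, 37, None, 4, None, 34, None, None, 12]
Validate using subtree bounds (lo, hi): at each node, require lo < value < hi,
then recurse left with hi=value and right with lo=value.
Preorder trace (stopping at first violation):
  at node 25 with bounds (-inf, +inf): OK
  at node 21 with bounds (-inf, 25): OK
  at node 18 with bounds (-inf, 21): OK
  at node 4 with bounds (-inf, 18): OK
  at node 12 with bounds (4, 18): OK
  at node 38 with bounds (25, +inf): OK
  at node 37 with bounds (25, 38): OK
  at node 34 with bounds (25, 37): OK
No violation found at any node.
Result: Valid BST


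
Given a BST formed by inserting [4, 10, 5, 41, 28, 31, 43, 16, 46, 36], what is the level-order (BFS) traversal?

Tree insertion order: [4, 10, 5, 41, 28, 31, 43, 16, 46, 36]
Tree (level-order array): [4, None, 10, 5, 41, None, None, 28, 43, 16, 31, None, 46, None, None, None, 36]
BFS from the root, enqueuing left then right child of each popped node:
  queue [4] -> pop 4, enqueue [10], visited so far: [4]
  queue [10] -> pop 10, enqueue [5, 41], visited so far: [4, 10]
  queue [5, 41] -> pop 5, enqueue [none], visited so far: [4, 10, 5]
  queue [41] -> pop 41, enqueue [28, 43], visited so far: [4, 10, 5, 41]
  queue [28, 43] -> pop 28, enqueue [16, 31], visited so far: [4, 10, 5, 41, 28]
  queue [43, 16, 31] -> pop 43, enqueue [46], visited so far: [4, 10, 5, 41, 28, 43]
  queue [16, 31, 46] -> pop 16, enqueue [none], visited so far: [4, 10, 5, 41, 28, 43, 16]
  queue [31, 46] -> pop 31, enqueue [36], visited so far: [4, 10, 5, 41, 28, 43, 16, 31]
  queue [46, 36] -> pop 46, enqueue [none], visited so far: [4, 10, 5, 41, 28, 43, 16, 31, 46]
  queue [36] -> pop 36, enqueue [none], visited so far: [4, 10, 5, 41, 28, 43, 16, 31, 46, 36]
Result: [4, 10, 5, 41, 28, 43, 16, 31, 46, 36]


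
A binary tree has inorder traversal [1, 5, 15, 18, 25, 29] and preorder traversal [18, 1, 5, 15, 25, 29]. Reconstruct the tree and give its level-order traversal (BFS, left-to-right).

Inorder:  [1, 5, 15, 18, 25, 29]
Preorder: [18, 1, 5, 15, 25, 29]
Algorithm: preorder visits root first, so consume preorder in order;
for each root, split the current inorder slice at that value into
left-subtree inorder and right-subtree inorder, then recurse.
Recursive splits:
  root=18; inorder splits into left=[1, 5, 15], right=[25, 29]
  root=1; inorder splits into left=[], right=[5, 15]
  root=5; inorder splits into left=[], right=[15]
  root=15; inorder splits into left=[], right=[]
  root=25; inorder splits into left=[], right=[29]
  root=29; inorder splits into left=[], right=[]
Reconstructed level-order: [18, 1, 25, 5, 29, 15]


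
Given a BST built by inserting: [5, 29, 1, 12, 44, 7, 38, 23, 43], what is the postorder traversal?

Tree insertion order: [5, 29, 1, 12, 44, 7, 38, 23, 43]
Tree (level-order array): [5, 1, 29, None, None, 12, 44, 7, 23, 38, None, None, None, None, None, None, 43]
Postorder traversal: [1, 7, 23, 12, 43, 38, 44, 29, 5]


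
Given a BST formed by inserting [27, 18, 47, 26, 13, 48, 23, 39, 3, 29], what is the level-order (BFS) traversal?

Tree insertion order: [27, 18, 47, 26, 13, 48, 23, 39, 3, 29]
Tree (level-order array): [27, 18, 47, 13, 26, 39, 48, 3, None, 23, None, 29]
BFS from the root, enqueuing left then right child of each popped node:
  queue [27] -> pop 27, enqueue [18, 47], visited so far: [27]
  queue [18, 47] -> pop 18, enqueue [13, 26], visited so far: [27, 18]
  queue [47, 13, 26] -> pop 47, enqueue [39, 48], visited so far: [27, 18, 47]
  queue [13, 26, 39, 48] -> pop 13, enqueue [3], visited so far: [27, 18, 47, 13]
  queue [26, 39, 48, 3] -> pop 26, enqueue [23], visited so far: [27, 18, 47, 13, 26]
  queue [39, 48, 3, 23] -> pop 39, enqueue [29], visited so far: [27, 18, 47, 13, 26, 39]
  queue [48, 3, 23, 29] -> pop 48, enqueue [none], visited so far: [27, 18, 47, 13, 26, 39, 48]
  queue [3, 23, 29] -> pop 3, enqueue [none], visited so far: [27, 18, 47, 13, 26, 39, 48, 3]
  queue [23, 29] -> pop 23, enqueue [none], visited so far: [27, 18, 47, 13, 26, 39, 48, 3, 23]
  queue [29] -> pop 29, enqueue [none], visited so far: [27, 18, 47, 13, 26, 39, 48, 3, 23, 29]
Result: [27, 18, 47, 13, 26, 39, 48, 3, 23, 29]


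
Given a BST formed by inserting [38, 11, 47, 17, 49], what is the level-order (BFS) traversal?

Tree insertion order: [38, 11, 47, 17, 49]
Tree (level-order array): [38, 11, 47, None, 17, None, 49]
BFS from the root, enqueuing left then right child of each popped node:
  queue [38] -> pop 38, enqueue [11, 47], visited so far: [38]
  queue [11, 47] -> pop 11, enqueue [17], visited so far: [38, 11]
  queue [47, 17] -> pop 47, enqueue [49], visited so far: [38, 11, 47]
  queue [17, 49] -> pop 17, enqueue [none], visited so far: [38, 11, 47, 17]
  queue [49] -> pop 49, enqueue [none], visited so far: [38, 11, 47, 17, 49]
Result: [38, 11, 47, 17, 49]


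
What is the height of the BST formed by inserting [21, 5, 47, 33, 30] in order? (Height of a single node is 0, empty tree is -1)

Insertion order: [21, 5, 47, 33, 30]
Tree (level-order array): [21, 5, 47, None, None, 33, None, 30]
Compute height bottom-up (empty subtree = -1):
  height(5) = 1 + max(-1, -1) = 0
  height(30) = 1 + max(-1, -1) = 0
  height(33) = 1 + max(0, -1) = 1
  height(47) = 1 + max(1, -1) = 2
  height(21) = 1 + max(0, 2) = 3
Height = 3


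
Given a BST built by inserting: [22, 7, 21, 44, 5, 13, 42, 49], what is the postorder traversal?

Tree insertion order: [22, 7, 21, 44, 5, 13, 42, 49]
Tree (level-order array): [22, 7, 44, 5, 21, 42, 49, None, None, 13]
Postorder traversal: [5, 13, 21, 7, 42, 49, 44, 22]


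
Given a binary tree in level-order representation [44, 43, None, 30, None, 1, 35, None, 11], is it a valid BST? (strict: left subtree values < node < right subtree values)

Level-order array: [44, 43, None, 30, None, 1, 35, None, 11]
Validate using subtree bounds (lo, hi): at each node, require lo < value < hi,
then recurse left with hi=value and right with lo=value.
Preorder trace (stopping at first violation):
  at node 44 with bounds (-inf, +inf): OK
  at node 43 with bounds (-inf, 44): OK
  at node 30 with bounds (-inf, 43): OK
  at node 1 with bounds (-inf, 30): OK
  at node 11 with bounds (1, 30): OK
  at node 35 with bounds (30, 43): OK
No violation found at any node.
Result: Valid BST


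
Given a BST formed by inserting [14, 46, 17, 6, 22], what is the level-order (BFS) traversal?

Tree insertion order: [14, 46, 17, 6, 22]
Tree (level-order array): [14, 6, 46, None, None, 17, None, None, 22]
BFS from the root, enqueuing left then right child of each popped node:
  queue [14] -> pop 14, enqueue [6, 46], visited so far: [14]
  queue [6, 46] -> pop 6, enqueue [none], visited so far: [14, 6]
  queue [46] -> pop 46, enqueue [17], visited so far: [14, 6, 46]
  queue [17] -> pop 17, enqueue [22], visited so far: [14, 6, 46, 17]
  queue [22] -> pop 22, enqueue [none], visited so far: [14, 6, 46, 17, 22]
Result: [14, 6, 46, 17, 22]


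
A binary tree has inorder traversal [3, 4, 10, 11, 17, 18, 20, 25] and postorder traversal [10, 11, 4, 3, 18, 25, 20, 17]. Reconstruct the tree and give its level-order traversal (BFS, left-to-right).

Inorder:   [3, 4, 10, 11, 17, 18, 20, 25]
Postorder: [10, 11, 4, 3, 18, 25, 20, 17]
Algorithm: postorder visits root last, so walk postorder right-to-left;
each value is the root of the current inorder slice — split it at that
value, recurse on the right subtree first, then the left.
Recursive splits:
  root=17; inorder splits into left=[3, 4, 10, 11], right=[18, 20, 25]
  root=20; inorder splits into left=[18], right=[25]
  root=25; inorder splits into left=[], right=[]
  root=18; inorder splits into left=[], right=[]
  root=3; inorder splits into left=[], right=[4, 10, 11]
  root=4; inorder splits into left=[], right=[10, 11]
  root=11; inorder splits into left=[10], right=[]
  root=10; inorder splits into left=[], right=[]
Reconstructed level-order: [17, 3, 20, 4, 18, 25, 11, 10]


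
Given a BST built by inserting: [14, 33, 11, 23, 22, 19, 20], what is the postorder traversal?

Tree insertion order: [14, 33, 11, 23, 22, 19, 20]
Tree (level-order array): [14, 11, 33, None, None, 23, None, 22, None, 19, None, None, 20]
Postorder traversal: [11, 20, 19, 22, 23, 33, 14]


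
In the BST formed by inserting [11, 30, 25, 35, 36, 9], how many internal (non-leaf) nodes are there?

Tree built from: [11, 30, 25, 35, 36, 9]
Tree (level-order array): [11, 9, 30, None, None, 25, 35, None, None, None, 36]
Rule: An internal node has at least one child.
Per-node child counts:
  node 11: 2 child(ren)
  node 9: 0 child(ren)
  node 30: 2 child(ren)
  node 25: 0 child(ren)
  node 35: 1 child(ren)
  node 36: 0 child(ren)
Matching nodes: [11, 30, 35]
Count of internal (non-leaf) nodes: 3


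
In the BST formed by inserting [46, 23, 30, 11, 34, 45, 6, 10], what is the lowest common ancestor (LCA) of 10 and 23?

Tree insertion order: [46, 23, 30, 11, 34, 45, 6, 10]
Tree (level-order array): [46, 23, None, 11, 30, 6, None, None, 34, None, 10, None, 45]
In a BST, the LCA of p=10, q=23 is the first node v on the
root-to-leaf path with p <= v <= q (go left if both < v, right if both > v).
Walk from root:
  at 46: both 10 and 23 < 46, go left
  at 23: 10 <= 23 <= 23, this is the LCA
LCA = 23


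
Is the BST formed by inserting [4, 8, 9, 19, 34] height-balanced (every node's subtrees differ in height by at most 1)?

Tree (level-order array): [4, None, 8, None, 9, None, 19, None, 34]
Definition: a tree is height-balanced if, at every node, |h(left) - h(right)| <= 1 (empty subtree has height -1).
Bottom-up per-node check:
  node 34: h_left=-1, h_right=-1, diff=0 [OK], height=0
  node 19: h_left=-1, h_right=0, diff=1 [OK], height=1
  node 9: h_left=-1, h_right=1, diff=2 [FAIL (|-1-1|=2 > 1)], height=2
  node 8: h_left=-1, h_right=2, diff=3 [FAIL (|-1-2|=3 > 1)], height=3
  node 4: h_left=-1, h_right=3, diff=4 [FAIL (|-1-3|=4 > 1)], height=4
Node 9 violates the condition: |-1 - 1| = 2 > 1.
Result: Not balanced


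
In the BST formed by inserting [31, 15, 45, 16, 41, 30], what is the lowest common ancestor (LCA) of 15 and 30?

Tree insertion order: [31, 15, 45, 16, 41, 30]
Tree (level-order array): [31, 15, 45, None, 16, 41, None, None, 30]
In a BST, the LCA of p=15, q=30 is the first node v on the
root-to-leaf path with p <= v <= q (go left if both < v, right if both > v).
Walk from root:
  at 31: both 15 and 30 < 31, go left
  at 15: 15 <= 15 <= 30, this is the LCA
LCA = 15


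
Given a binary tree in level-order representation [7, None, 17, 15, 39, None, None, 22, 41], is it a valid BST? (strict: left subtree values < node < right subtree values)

Level-order array: [7, None, 17, 15, 39, None, None, 22, 41]
Validate using subtree bounds (lo, hi): at each node, require lo < value < hi,
then recurse left with hi=value and right with lo=value.
Preorder trace (stopping at first violation):
  at node 7 with bounds (-inf, +inf): OK
  at node 17 with bounds (7, +inf): OK
  at node 15 with bounds (7, 17): OK
  at node 39 with bounds (17, +inf): OK
  at node 22 with bounds (17, 39): OK
  at node 41 with bounds (39, +inf): OK
No violation found at any node.
Result: Valid BST


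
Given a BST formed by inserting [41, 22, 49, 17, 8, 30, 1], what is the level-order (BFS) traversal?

Tree insertion order: [41, 22, 49, 17, 8, 30, 1]
Tree (level-order array): [41, 22, 49, 17, 30, None, None, 8, None, None, None, 1]
BFS from the root, enqueuing left then right child of each popped node:
  queue [41] -> pop 41, enqueue [22, 49], visited so far: [41]
  queue [22, 49] -> pop 22, enqueue [17, 30], visited so far: [41, 22]
  queue [49, 17, 30] -> pop 49, enqueue [none], visited so far: [41, 22, 49]
  queue [17, 30] -> pop 17, enqueue [8], visited so far: [41, 22, 49, 17]
  queue [30, 8] -> pop 30, enqueue [none], visited so far: [41, 22, 49, 17, 30]
  queue [8] -> pop 8, enqueue [1], visited so far: [41, 22, 49, 17, 30, 8]
  queue [1] -> pop 1, enqueue [none], visited so far: [41, 22, 49, 17, 30, 8, 1]
Result: [41, 22, 49, 17, 30, 8, 1]


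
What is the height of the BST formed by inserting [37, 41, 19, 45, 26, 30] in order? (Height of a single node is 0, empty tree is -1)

Insertion order: [37, 41, 19, 45, 26, 30]
Tree (level-order array): [37, 19, 41, None, 26, None, 45, None, 30]
Compute height bottom-up (empty subtree = -1):
  height(30) = 1 + max(-1, -1) = 0
  height(26) = 1 + max(-1, 0) = 1
  height(19) = 1 + max(-1, 1) = 2
  height(45) = 1 + max(-1, -1) = 0
  height(41) = 1 + max(-1, 0) = 1
  height(37) = 1 + max(2, 1) = 3
Height = 3


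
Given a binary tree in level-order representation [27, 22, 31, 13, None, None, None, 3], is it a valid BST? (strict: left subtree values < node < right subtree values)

Level-order array: [27, 22, 31, 13, None, None, None, 3]
Validate using subtree bounds (lo, hi): at each node, require lo < value < hi,
then recurse left with hi=value and right with lo=value.
Preorder trace (stopping at first violation):
  at node 27 with bounds (-inf, +inf): OK
  at node 22 with bounds (-inf, 27): OK
  at node 13 with bounds (-inf, 22): OK
  at node 3 with bounds (-inf, 13): OK
  at node 31 with bounds (27, +inf): OK
No violation found at any node.
Result: Valid BST


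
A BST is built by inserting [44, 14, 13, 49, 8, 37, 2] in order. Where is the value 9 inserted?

Starting tree (level order): [44, 14, 49, 13, 37, None, None, 8, None, None, None, 2]
Insertion path: 44 -> 14 -> 13 -> 8
Result: insert 9 as right child of 8
Final tree (level order): [44, 14, 49, 13, 37, None, None, 8, None, None, None, 2, 9]


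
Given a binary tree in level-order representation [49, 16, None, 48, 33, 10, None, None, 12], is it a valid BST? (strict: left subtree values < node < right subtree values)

Level-order array: [49, 16, None, 48, 33, 10, None, None, 12]
Validate using subtree bounds (lo, hi): at each node, require lo < value < hi,
then recurse left with hi=value and right with lo=value.
Preorder trace (stopping at first violation):
  at node 49 with bounds (-inf, +inf): OK
  at node 16 with bounds (-inf, 49): OK
  at node 48 with bounds (-inf, 16): VIOLATION
Node 48 violates its bound: not (-inf < 48 < 16).
Result: Not a valid BST


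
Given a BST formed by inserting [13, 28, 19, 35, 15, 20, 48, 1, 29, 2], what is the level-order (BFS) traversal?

Tree insertion order: [13, 28, 19, 35, 15, 20, 48, 1, 29, 2]
Tree (level-order array): [13, 1, 28, None, 2, 19, 35, None, None, 15, 20, 29, 48]
BFS from the root, enqueuing left then right child of each popped node:
  queue [13] -> pop 13, enqueue [1, 28], visited so far: [13]
  queue [1, 28] -> pop 1, enqueue [2], visited so far: [13, 1]
  queue [28, 2] -> pop 28, enqueue [19, 35], visited so far: [13, 1, 28]
  queue [2, 19, 35] -> pop 2, enqueue [none], visited so far: [13, 1, 28, 2]
  queue [19, 35] -> pop 19, enqueue [15, 20], visited so far: [13, 1, 28, 2, 19]
  queue [35, 15, 20] -> pop 35, enqueue [29, 48], visited so far: [13, 1, 28, 2, 19, 35]
  queue [15, 20, 29, 48] -> pop 15, enqueue [none], visited so far: [13, 1, 28, 2, 19, 35, 15]
  queue [20, 29, 48] -> pop 20, enqueue [none], visited so far: [13, 1, 28, 2, 19, 35, 15, 20]
  queue [29, 48] -> pop 29, enqueue [none], visited so far: [13, 1, 28, 2, 19, 35, 15, 20, 29]
  queue [48] -> pop 48, enqueue [none], visited so far: [13, 1, 28, 2, 19, 35, 15, 20, 29, 48]
Result: [13, 1, 28, 2, 19, 35, 15, 20, 29, 48]


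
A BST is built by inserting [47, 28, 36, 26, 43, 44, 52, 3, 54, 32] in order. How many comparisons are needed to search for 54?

Search path for 54: 47 -> 52 -> 54
Found: True
Comparisons: 3


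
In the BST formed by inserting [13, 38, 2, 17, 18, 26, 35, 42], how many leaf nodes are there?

Tree built from: [13, 38, 2, 17, 18, 26, 35, 42]
Tree (level-order array): [13, 2, 38, None, None, 17, 42, None, 18, None, None, None, 26, None, 35]
Rule: A leaf has 0 children.
Per-node child counts:
  node 13: 2 child(ren)
  node 2: 0 child(ren)
  node 38: 2 child(ren)
  node 17: 1 child(ren)
  node 18: 1 child(ren)
  node 26: 1 child(ren)
  node 35: 0 child(ren)
  node 42: 0 child(ren)
Matching nodes: [2, 35, 42]
Count of leaf nodes: 3


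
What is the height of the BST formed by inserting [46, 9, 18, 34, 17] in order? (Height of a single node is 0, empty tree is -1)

Insertion order: [46, 9, 18, 34, 17]
Tree (level-order array): [46, 9, None, None, 18, 17, 34]
Compute height bottom-up (empty subtree = -1):
  height(17) = 1 + max(-1, -1) = 0
  height(34) = 1 + max(-1, -1) = 0
  height(18) = 1 + max(0, 0) = 1
  height(9) = 1 + max(-1, 1) = 2
  height(46) = 1 + max(2, -1) = 3
Height = 3


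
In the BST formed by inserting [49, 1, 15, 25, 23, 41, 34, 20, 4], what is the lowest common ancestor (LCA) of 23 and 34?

Tree insertion order: [49, 1, 15, 25, 23, 41, 34, 20, 4]
Tree (level-order array): [49, 1, None, None, 15, 4, 25, None, None, 23, 41, 20, None, 34]
In a BST, the LCA of p=23, q=34 is the first node v on the
root-to-leaf path with p <= v <= q (go left if both < v, right if both > v).
Walk from root:
  at 49: both 23 and 34 < 49, go left
  at 1: both 23 and 34 > 1, go right
  at 15: both 23 and 34 > 15, go right
  at 25: 23 <= 25 <= 34, this is the LCA
LCA = 25


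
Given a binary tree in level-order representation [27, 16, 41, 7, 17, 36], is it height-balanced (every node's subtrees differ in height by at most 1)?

Tree (level-order array): [27, 16, 41, 7, 17, 36]
Definition: a tree is height-balanced if, at every node, |h(left) - h(right)| <= 1 (empty subtree has height -1).
Bottom-up per-node check:
  node 7: h_left=-1, h_right=-1, diff=0 [OK], height=0
  node 17: h_left=-1, h_right=-1, diff=0 [OK], height=0
  node 16: h_left=0, h_right=0, diff=0 [OK], height=1
  node 36: h_left=-1, h_right=-1, diff=0 [OK], height=0
  node 41: h_left=0, h_right=-1, diff=1 [OK], height=1
  node 27: h_left=1, h_right=1, diff=0 [OK], height=2
All nodes satisfy the balance condition.
Result: Balanced


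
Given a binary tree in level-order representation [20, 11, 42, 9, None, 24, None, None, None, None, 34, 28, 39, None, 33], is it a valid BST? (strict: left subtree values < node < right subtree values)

Level-order array: [20, 11, 42, 9, None, 24, None, None, None, None, 34, 28, 39, None, 33]
Validate using subtree bounds (lo, hi): at each node, require lo < value < hi,
then recurse left with hi=value and right with lo=value.
Preorder trace (stopping at first violation):
  at node 20 with bounds (-inf, +inf): OK
  at node 11 with bounds (-inf, 20): OK
  at node 9 with bounds (-inf, 11): OK
  at node 42 with bounds (20, +inf): OK
  at node 24 with bounds (20, 42): OK
  at node 34 with bounds (24, 42): OK
  at node 28 with bounds (24, 34): OK
  at node 33 with bounds (28, 34): OK
  at node 39 with bounds (34, 42): OK
No violation found at any node.
Result: Valid BST


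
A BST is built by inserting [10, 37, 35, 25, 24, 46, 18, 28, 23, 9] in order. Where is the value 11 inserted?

Starting tree (level order): [10, 9, 37, None, None, 35, 46, 25, None, None, None, 24, 28, 18, None, None, None, None, 23]
Insertion path: 10 -> 37 -> 35 -> 25 -> 24 -> 18
Result: insert 11 as left child of 18
Final tree (level order): [10, 9, 37, None, None, 35, 46, 25, None, None, None, 24, 28, 18, None, None, None, 11, 23]


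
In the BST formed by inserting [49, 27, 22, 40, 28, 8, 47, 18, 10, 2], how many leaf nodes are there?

Tree built from: [49, 27, 22, 40, 28, 8, 47, 18, 10, 2]
Tree (level-order array): [49, 27, None, 22, 40, 8, None, 28, 47, 2, 18, None, None, None, None, None, None, 10]
Rule: A leaf has 0 children.
Per-node child counts:
  node 49: 1 child(ren)
  node 27: 2 child(ren)
  node 22: 1 child(ren)
  node 8: 2 child(ren)
  node 2: 0 child(ren)
  node 18: 1 child(ren)
  node 10: 0 child(ren)
  node 40: 2 child(ren)
  node 28: 0 child(ren)
  node 47: 0 child(ren)
Matching nodes: [2, 10, 28, 47]
Count of leaf nodes: 4


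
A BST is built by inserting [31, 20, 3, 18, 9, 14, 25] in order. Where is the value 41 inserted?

Starting tree (level order): [31, 20, None, 3, 25, None, 18, None, None, 9, None, None, 14]
Insertion path: 31
Result: insert 41 as right child of 31
Final tree (level order): [31, 20, 41, 3, 25, None, None, None, 18, None, None, 9, None, None, 14]


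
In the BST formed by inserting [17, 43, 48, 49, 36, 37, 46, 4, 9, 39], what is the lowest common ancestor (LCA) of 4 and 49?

Tree insertion order: [17, 43, 48, 49, 36, 37, 46, 4, 9, 39]
Tree (level-order array): [17, 4, 43, None, 9, 36, 48, None, None, None, 37, 46, 49, None, 39]
In a BST, the LCA of p=4, q=49 is the first node v on the
root-to-leaf path with p <= v <= q (go left if both < v, right if both > v).
Walk from root:
  at 17: 4 <= 17 <= 49, this is the LCA
LCA = 17


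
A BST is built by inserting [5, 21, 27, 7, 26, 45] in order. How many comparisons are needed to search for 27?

Search path for 27: 5 -> 21 -> 27
Found: True
Comparisons: 3


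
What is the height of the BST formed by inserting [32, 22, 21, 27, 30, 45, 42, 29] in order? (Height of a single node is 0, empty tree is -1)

Insertion order: [32, 22, 21, 27, 30, 45, 42, 29]
Tree (level-order array): [32, 22, 45, 21, 27, 42, None, None, None, None, 30, None, None, 29]
Compute height bottom-up (empty subtree = -1):
  height(21) = 1 + max(-1, -1) = 0
  height(29) = 1 + max(-1, -1) = 0
  height(30) = 1 + max(0, -1) = 1
  height(27) = 1 + max(-1, 1) = 2
  height(22) = 1 + max(0, 2) = 3
  height(42) = 1 + max(-1, -1) = 0
  height(45) = 1 + max(0, -1) = 1
  height(32) = 1 + max(3, 1) = 4
Height = 4


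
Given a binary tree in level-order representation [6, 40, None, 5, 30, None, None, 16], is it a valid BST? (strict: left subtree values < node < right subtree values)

Level-order array: [6, 40, None, 5, 30, None, None, 16]
Validate using subtree bounds (lo, hi): at each node, require lo < value < hi,
then recurse left with hi=value and right with lo=value.
Preorder trace (stopping at first violation):
  at node 6 with bounds (-inf, +inf): OK
  at node 40 with bounds (-inf, 6): VIOLATION
Node 40 violates its bound: not (-inf < 40 < 6).
Result: Not a valid BST


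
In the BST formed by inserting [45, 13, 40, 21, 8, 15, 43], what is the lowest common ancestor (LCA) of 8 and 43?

Tree insertion order: [45, 13, 40, 21, 8, 15, 43]
Tree (level-order array): [45, 13, None, 8, 40, None, None, 21, 43, 15]
In a BST, the LCA of p=8, q=43 is the first node v on the
root-to-leaf path with p <= v <= q (go left if both < v, right if both > v).
Walk from root:
  at 45: both 8 and 43 < 45, go left
  at 13: 8 <= 13 <= 43, this is the LCA
LCA = 13
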